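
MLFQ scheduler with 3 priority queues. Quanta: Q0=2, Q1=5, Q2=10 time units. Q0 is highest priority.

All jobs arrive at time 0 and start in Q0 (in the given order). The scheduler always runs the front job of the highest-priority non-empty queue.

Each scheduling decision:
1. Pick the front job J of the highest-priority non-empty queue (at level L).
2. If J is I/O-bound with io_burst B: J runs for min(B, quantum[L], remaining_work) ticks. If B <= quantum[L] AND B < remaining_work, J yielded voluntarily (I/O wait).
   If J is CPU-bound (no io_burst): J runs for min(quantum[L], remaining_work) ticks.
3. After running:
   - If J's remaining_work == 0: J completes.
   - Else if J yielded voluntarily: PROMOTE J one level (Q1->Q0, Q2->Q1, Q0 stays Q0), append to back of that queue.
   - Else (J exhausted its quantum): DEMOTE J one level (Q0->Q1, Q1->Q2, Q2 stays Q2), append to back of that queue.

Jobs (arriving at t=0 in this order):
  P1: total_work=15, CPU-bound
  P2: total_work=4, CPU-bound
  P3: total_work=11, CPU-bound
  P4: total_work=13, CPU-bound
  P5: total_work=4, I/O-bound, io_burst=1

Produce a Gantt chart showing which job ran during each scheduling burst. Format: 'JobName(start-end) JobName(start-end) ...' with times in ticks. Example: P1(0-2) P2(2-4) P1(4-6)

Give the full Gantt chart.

Answer: P1(0-2) P2(2-4) P3(4-6) P4(6-8) P5(8-9) P5(9-10) P5(10-11) P5(11-12) P1(12-17) P2(17-19) P3(19-24) P4(24-29) P1(29-37) P3(37-41) P4(41-47)

Derivation:
t=0-2: P1@Q0 runs 2, rem=13, quantum used, demote→Q1. Q0=[P2,P3,P4,P5] Q1=[P1] Q2=[]
t=2-4: P2@Q0 runs 2, rem=2, quantum used, demote→Q1. Q0=[P3,P4,P5] Q1=[P1,P2] Q2=[]
t=4-6: P3@Q0 runs 2, rem=9, quantum used, demote→Q1. Q0=[P4,P5] Q1=[P1,P2,P3] Q2=[]
t=6-8: P4@Q0 runs 2, rem=11, quantum used, demote→Q1. Q0=[P5] Q1=[P1,P2,P3,P4] Q2=[]
t=8-9: P5@Q0 runs 1, rem=3, I/O yield, promote→Q0. Q0=[P5] Q1=[P1,P2,P3,P4] Q2=[]
t=9-10: P5@Q0 runs 1, rem=2, I/O yield, promote→Q0. Q0=[P5] Q1=[P1,P2,P3,P4] Q2=[]
t=10-11: P5@Q0 runs 1, rem=1, I/O yield, promote→Q0. Q0=[P5] Q1=[P1,P2,P3,P4] Q2=[]
t=11-12: P5@Q0 runs 1, rem=0, completes. Q0=[] Q1=[P1,P2,P3,P4] Q2=[]
t=12-17: P1@Q1 runs 5, rem=8, quantum used, demote→Q2. Q0=[] Q1=[P2,P3,P4] Q2=[P1]
t=17-19: P2@Q1 runs 2, rem=0, completes. Q0=[] Q1=[P3,P4] Q2=[P1]
t=19-24: P3@Q1 runs 5, rem=4, quantum used, demote→Q2. Q0=[] Q1=[P4] Q2=[P1,P3]
t=24-29: P4@Q1 runs 5, rem=6, quantum used, demote→Q2. Q0=[] Q1=[] Q2=[P1,P3,P4]
t=29-37: P1@Q2 runs 8, rem=0, completes. Q0=[] Q1=[] Q2=[P3,P4]
t=37-41: P3@Q2 runs 4, rem=0, completes. Q0=[] Q1=[] Q2=[P4]
t=41-47: P4@Q2 runs 6, rem=0, completes. Q0=[] Q1=[] Q2=[]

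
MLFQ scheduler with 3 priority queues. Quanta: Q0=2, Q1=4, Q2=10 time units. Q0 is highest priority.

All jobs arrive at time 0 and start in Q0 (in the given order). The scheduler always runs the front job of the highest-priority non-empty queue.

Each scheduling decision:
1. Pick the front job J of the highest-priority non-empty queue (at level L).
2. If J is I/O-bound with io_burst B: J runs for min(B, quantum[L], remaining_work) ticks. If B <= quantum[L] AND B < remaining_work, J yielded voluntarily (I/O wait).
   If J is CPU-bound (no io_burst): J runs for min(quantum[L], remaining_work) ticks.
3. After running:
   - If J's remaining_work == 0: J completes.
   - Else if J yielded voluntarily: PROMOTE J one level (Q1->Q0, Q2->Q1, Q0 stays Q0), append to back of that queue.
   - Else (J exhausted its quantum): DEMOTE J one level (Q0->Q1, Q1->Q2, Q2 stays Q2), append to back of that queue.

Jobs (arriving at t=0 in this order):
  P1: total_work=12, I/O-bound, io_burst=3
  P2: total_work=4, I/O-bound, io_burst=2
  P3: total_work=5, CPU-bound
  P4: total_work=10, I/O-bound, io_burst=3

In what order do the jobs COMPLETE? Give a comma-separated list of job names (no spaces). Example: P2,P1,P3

Answer: P2,P3,P1,P4

Derivation:
t=0-2: P1@Q0 runs 2, rem=10, quantum used, demote→Q1. Q0=[P2,P3,P4] Q1=[P1] Q2=[]
t=2-4: P2@Q0 runs 2, rem=2, I/O yield, promote→Q0. Q0=[P3,P4,P2] Q1=[P1] Q2=[]
t=4-6: P3@Q0 runs 2, rem=3, quantum used, demote→Q1. Q0=[P4,P2] Q1=[P1,P3] Q2=[]
t=6-8: P4@Q0 runs 2, rem=8, quantum used, demote→Q1. Q0=[P2] Q1=[P1,P3,P4] Q2=[]
t=8-10: P2@Q0 runs 2, rem=0, completes. Q0=[] Q1=[P1,P3,P4] Q2=[]
t=10-13: P1@Q1 runs 3, rem=7, I/O yield, promote→Q0. Q0=[P1] Q1=[P3,P4] Q2=[]
t=13-15: P1@Q0 runs 2, rem=5, quantum used, demote→Q1. Q0=[] Q1=[P3,P4,P1] Q2=[]
t=15-18: P3@Q1 runs 3, rem=0, completes. Q0=[] Q1=[P4,P1] Q2=[]
t=18-21: P4@Q1 runs 3, rem=5, I/O yield, promote→Q0. Q0=[P4] Q1=[P1] Q2=[]
t=21-23: P4@Q0 runs 2, rem=3, quantum used, demote→Q1. Q0=[] Q1=[P1,P4] Q2=[]
t=23-26: P1@Q1 runs 3, rem=2, I/O yield, promote→Q0. Q0=[P1] Q1=[P4] Q2=[]
t=26-28: P1@Q0 runs 2, rem=0, completes. Q0=[] Q1=[P4] Q2=[]
t=28-31: P4@Q1 runs 3, rem=0, completes. Q0=[] Q1=[] Q2=[]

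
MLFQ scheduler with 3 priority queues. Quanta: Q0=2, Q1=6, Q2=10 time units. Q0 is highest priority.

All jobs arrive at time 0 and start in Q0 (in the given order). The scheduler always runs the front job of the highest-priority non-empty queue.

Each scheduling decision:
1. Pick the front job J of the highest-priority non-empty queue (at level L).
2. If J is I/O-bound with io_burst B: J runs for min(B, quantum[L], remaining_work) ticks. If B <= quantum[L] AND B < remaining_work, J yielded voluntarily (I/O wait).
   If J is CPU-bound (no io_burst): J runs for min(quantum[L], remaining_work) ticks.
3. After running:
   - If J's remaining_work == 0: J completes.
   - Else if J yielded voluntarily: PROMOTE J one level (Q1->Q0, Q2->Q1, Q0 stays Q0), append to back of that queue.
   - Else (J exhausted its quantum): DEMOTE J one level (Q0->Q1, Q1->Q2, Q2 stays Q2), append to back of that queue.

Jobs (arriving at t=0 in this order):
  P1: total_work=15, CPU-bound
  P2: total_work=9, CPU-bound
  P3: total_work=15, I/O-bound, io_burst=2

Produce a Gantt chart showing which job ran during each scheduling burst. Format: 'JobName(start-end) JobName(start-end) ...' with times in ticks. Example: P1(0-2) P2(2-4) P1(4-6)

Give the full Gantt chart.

Answer: P1(0-2) P2(2-4) P3(4-6) P3(6-8) P3(8-10) P3(10-12) P3(12-14) P3(14-16) P3(16-18) P3(18-19) P1(19-25) P2(25-31) P1(31-38) P2(38-39)

Derivation:
t=0-2: P1@Q0 runs 2, rem=13, quantum used, demote→Q1. Q0=[P2,P3] Q1=[P1] Q2=[]
t=2-4: P2@Q0 runs 2, rem=7, quantum used, demote→Q1. Q0=[P3] Q1=[P1,P2] Q2=[]
t=4-6: P3@Q0 runs 2, rem=13, I/O yield, promote→Q0. Q0=[P3] Q1=[P1,P2] Q2=[]
t=6-8: P3@Q0 runs 2, rem=11, I/O yield, promote→Q0. Q0=[P3] Q1=[P1,P2] Q2=[]
t=8-10: P3@Q0 runs 2, rem=9, I/O yield, promote→Q0. Q0=[P3] Q1=[P1,P2] Q2=[]
t=10-12: P3@Q0 runs 2, rem=7, I/O yield, promote→Q0. Q0=[P3] Q1=[P1,P2] Q2=[]
t=12-14: P3@Q0 runs 2, rem=5, I/O yield, promote→Q0. Q0=[P3] Q1=[P1,P2] Q2=[]
t=14-16: P3@Q0 runs 2, rem=3, I/O yield, promote→Q0. Q0=[P3] Q1=[P1,P2] Q2=[]
t=16-18: P3@Q0 runs 2, rem=1, I/O yield, promote→Q0. Q0=[P3] Q1=[P1,P2] Q2=[]
t=18-19: P3@Q0 runs 1, rem=0, completes. Q0=[] Q1=[P1,P2] Q2=[]
t=19-25: P1@Q1 runs 6, rem=7, quantum used, demote→Q2. Q0=[] Q1=[P2] Q2=[P1]
t=25-31: P2@Q1 runs 6, rem=1, quantum used, demote→Q2. Q0=[] Q1=[] Q2=[P1,P2]
t=31-38: P1@Q2 runs 7, rem=0, completes. Q0=[] Q1=[] Q2=[P2]
t=38-39: P2@Q2 runs 1, rem=0, completes. Q0=[] Q1=[] Q2=[]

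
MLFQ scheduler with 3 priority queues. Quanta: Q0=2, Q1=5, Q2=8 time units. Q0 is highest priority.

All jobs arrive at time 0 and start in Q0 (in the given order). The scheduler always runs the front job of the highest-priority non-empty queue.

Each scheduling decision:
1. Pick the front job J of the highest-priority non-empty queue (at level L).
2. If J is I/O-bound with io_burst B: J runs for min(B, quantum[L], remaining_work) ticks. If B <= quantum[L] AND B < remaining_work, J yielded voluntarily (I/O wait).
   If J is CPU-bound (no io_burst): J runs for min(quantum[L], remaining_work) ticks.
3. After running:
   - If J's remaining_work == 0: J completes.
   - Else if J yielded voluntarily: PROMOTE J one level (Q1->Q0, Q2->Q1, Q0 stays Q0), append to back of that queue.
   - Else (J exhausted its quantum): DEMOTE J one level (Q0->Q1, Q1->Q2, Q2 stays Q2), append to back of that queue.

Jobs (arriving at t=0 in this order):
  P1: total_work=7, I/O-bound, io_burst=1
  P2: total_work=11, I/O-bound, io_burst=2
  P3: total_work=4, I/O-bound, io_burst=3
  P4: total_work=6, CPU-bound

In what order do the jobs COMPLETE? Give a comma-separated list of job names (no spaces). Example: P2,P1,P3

t=0-1: P1@Q0 runs 1, rem=6, I/O yield, promote→Q0. Q0=[P2,P3,P4,P1] Q1=[] Q2=[]
t=1-3: P2@Q0 runs 2, rem=9, I/O yield, promote→Q0. Q0=[P3,P4,P1,P2] Q1=[] Q2=[]
t=3-5: P3@Q0 runs 2, rem=2, quantum used, demote→Q1. Q0=[P4,P1,P2] Q1=[P3] Q2=[]
t=5-7: P4@Q0 runs 2, rem=4, quantum used, demote→Q1. Q0=[P1,P2] Q1=[P3,P4] Q2=[]
t=7-8: P1@Q0 runs 1, rem=5, I/O yield, promote→Q0. Q0=[P2,P1] Q1=[P3,P4] Q2=[]
t=8-10: P2@Q0 runs 2, rem=7, I/O yield, promote→Q0. Q0=[P1,P2] Q1=[P3,P4] Q2=[]
t=10-11: P1@Q0 runs 1, rem=4, I/O yield, promote→Q0. Q0=[P2,P1] Q1=[P3,P4] Q2=[]
t=11-13: P2@Q0 runs 2, rem=5, I/O yield, promote→Q0. Q0=[P1,P2] Q1=[P3,P4] Q2=[]
t=13-14: P1@Q0 runs 1, rem=3, I/O yield, promote→Q0. Q0=[P2,P1] Q1=[P3,P4] Q2=[]
t=14-16: P2@Q0 runs 2, rem=3, I/O yield, promote→Q0. Q0=[P1,P2] Q1=[P3,P4] Q2=[]
t=16-17: P1@Q0 runs 1, rem=2, I/O yield, promote→Q0. Q0=[P2,P1] Q1=[P3,P4] Q2=[]
t=17-19: P2@Q0 runs 2, rem=1, I/O yield, promote→Q0. Q0=[P1,P2] Q1=[P3,P4] Q2=[]
t=19-20: P1@Q0 runs 1, rem=1, I/O yield, promote→Q0. Q0=[P2,P1] Q1=[P3,P4] Q2=[]
t=20-21: P2@Q0 runs 1, rem=0, completes. Q0=[P1] Q1=[P3,P4] Q2=[]
t=21-22: P1@Q0 runs 1, rem=0, completes. Q0=[] Q1=[P3,P4] Q2=[]
t=22-24: P3@Q1 runs 2, rem=0, completes. Q0=[] Q1=[P4] Q2=[]
t=24-28: P4@Q1 runs 4, rem=0, completes. Q0=[] Q1=[] Q2=[]

Answer: P2,P1,P3,P4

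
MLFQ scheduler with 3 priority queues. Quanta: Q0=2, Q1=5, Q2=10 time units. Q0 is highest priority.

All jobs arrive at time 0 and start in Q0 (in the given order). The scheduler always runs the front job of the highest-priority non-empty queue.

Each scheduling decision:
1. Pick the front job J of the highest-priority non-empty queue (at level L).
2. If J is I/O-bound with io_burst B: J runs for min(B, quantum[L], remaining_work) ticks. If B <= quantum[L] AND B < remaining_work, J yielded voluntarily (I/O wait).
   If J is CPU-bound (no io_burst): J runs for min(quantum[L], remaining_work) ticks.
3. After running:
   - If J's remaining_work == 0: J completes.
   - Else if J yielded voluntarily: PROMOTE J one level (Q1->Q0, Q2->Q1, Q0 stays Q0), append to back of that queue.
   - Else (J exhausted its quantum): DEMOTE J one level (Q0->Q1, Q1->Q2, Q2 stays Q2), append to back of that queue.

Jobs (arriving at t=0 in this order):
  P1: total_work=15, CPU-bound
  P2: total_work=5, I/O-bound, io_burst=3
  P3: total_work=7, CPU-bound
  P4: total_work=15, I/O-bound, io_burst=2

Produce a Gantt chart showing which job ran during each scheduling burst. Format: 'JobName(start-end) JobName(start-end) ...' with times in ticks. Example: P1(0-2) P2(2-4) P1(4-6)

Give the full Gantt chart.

t=0-2: P1@Q0 runs 2, rem=13, quantum used, demote→Q1. Q0=[P2,P3,P4] Q1=[P1] Q2=[]
t=2-4: P2@Q0 runs 2, rem=3, quantum used, demote→Q1. Q0=[P3,P4] Q1=[P1,P2] Q2=[]
t=4-6: P3@Q0 runs 2, rem=5, quantum used, demote→Q1. Q0=[P4] Q1=[P1,P2,P3] Q2=[]
t=6-8: P4@Q0 runs 2, rem=13, I/O yield, promote→Q0. Q0=[P4] Q1=[P1,P2,P3] Q2=[]
t=8-10: P4@Q0 runs 2, rem=11, I/O yield, promote→Q0. Q0=[P4] Q1=[P1,P2,P3] Q2=[]
t=10-12: P4@Q0 runs 2, rem=9, I/O yield, promote→Q0. Q0=[P4] Q1=[P1,P2,P3] Q2=[]
t=12-14: P4@Q0 runs 2, rem=7, I/O yield, promote→Q0. Q0=[P4] Q1=[P1,P2,P3] Q2=[]
t=14-16: P4@Q0 runs 2, rem=5, I/O yield, promote→Q0. Q0=[P4] Q1=[P1,P2,P3] Q2=[]
t=16-18: P4@Q0 runs 2, rem=3, I/O yield, promote→Q0. Q0=[P4] Q1=[P1,P2,P3] Q2=[]
t=18-20: P4@Q0 runs 2, rem=1, I/O yield, promote→Q0. Q0=[P4] Q1=[P1,P2,P3] Q2=[]
t=20-21: P4@Q0 runs 1, rem=0, completes. Q0=[] Q1=[P1,P2,P3] Q2=[]
t=21-26: P1@Q1 runs 5, rem=8, quantum used, demote→Q2. Q0=[] Q1=[P2,P3] Q2=[P1]
t=26-29: P2@Q1 runs 3, rem=0, completes. Q0=[] Q1=[P3] Q2=[P1]
t=29-34: P3@Q1 runs 5, rem=0, completes. Q0=[] Q1=[] Q2=[P1]
t=34-42: P1@Q2 runs 8, rem=0, completes. Q0=[] Q1=[] Q2=[]

Answer: P1(0-2) P2(2-4) P3(4-6) P4(6-8) P4(8-10) P4(10-12) P4(12-14) P4(14-16) P4(16-18) P4(18-20) P4(20-21) P1(21-26) P2(26-29) P3(29-34) P1(34-42)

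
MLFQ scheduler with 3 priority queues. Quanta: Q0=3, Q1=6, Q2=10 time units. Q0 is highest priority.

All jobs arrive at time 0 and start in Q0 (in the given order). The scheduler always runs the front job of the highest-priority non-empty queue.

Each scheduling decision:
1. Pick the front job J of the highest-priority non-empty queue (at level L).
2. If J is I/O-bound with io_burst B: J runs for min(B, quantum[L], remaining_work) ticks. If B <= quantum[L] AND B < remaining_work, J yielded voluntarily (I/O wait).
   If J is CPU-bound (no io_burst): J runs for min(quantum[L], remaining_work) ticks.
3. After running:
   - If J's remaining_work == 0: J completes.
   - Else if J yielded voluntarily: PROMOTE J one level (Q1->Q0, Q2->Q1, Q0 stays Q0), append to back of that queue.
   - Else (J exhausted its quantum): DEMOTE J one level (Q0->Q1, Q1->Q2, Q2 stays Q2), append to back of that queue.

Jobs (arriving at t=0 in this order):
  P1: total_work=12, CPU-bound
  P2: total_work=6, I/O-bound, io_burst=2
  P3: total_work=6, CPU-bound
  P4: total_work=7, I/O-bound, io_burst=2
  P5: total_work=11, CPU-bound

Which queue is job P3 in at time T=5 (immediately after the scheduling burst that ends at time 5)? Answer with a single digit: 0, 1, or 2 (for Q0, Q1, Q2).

t=0-3: P1@Q0 runs 3, rem=9, quantum used, demote→Q1. Q0=[P2,P3,P4,P5] Q1=[P1] Q2=[]
t=3-5: P2@Q0 runs 2, rem=4, I/O yield, promote→Q0. Q0=[P3,P4,P5,P2] Q1=[P1] Q2=[]
t=5-8: P3@Q0 runs 3, rem=3, quantum used, demote→Q1. Q0=[P4,P5,P2] Q1=[P1,P3] Q2=[]
t=8-10: P4@Q0 runs 2, rem=5, I/O yield, promote→Q0. Q0=[P5,P2,P4] Q1=[P1,P3] Q2=[]
t=10-13: P5@Q0 runs 3, rem=8, quantum used, demote→Q1. Q0=[P2,P4] Q1=[P1,P3,P5] Q2=[]
t=13-15: P2@Q0 runs 2, rem=2, I/O yield, promote→Q0. Q0=[P4,P2] Q1=[P1,P3,P5] Q2=[]
t=15-17: P4@Q0 runs 2, rem=3, I/O yield, promote→Q0. Q0=[P2,P4] Q1=[P1,P3,P5] Q2=[]
t=17-19: P2@Q0 runs 2, rem=0, completes. Q0=[P4] Q1=[P1,P3,P5] Q2=[]
t=19-21: P4@Q0 runs 2, rem=1, I/O yield, promote→Q0. Q0=[P4] Q1=[P1,P3,P5] Q2=[]
t=21-22: P4@Q0 runs 1, rem=0, completes. Q0=[] Q1=[P1,P3,P5] Q2=[]
t=22-28: P1@Q1 runs 6, rem=3, quantum used, demote→Q2. Q0=[] Q1=[P3,P5] Q2=[P1]
t=28-31: P3@Q1 runs 3, rem=0, completes. Q0=[] Q1=[P5] Q2=[P1]
t=31-37: P5@Q1 runs 6, rem=2, quantum used, demote→Q2. Q0=[] Q1=[] Q2=[P1,P5]
t=37-40: P1@Q2 runs 3, rem=0, completes. Q0=[] Q1=[] Q2=[P5]
t=40-42: P5@Q2 runs 2, rem=0, completes. Q0=[] Q1=[] Q2=[]

Answer: 0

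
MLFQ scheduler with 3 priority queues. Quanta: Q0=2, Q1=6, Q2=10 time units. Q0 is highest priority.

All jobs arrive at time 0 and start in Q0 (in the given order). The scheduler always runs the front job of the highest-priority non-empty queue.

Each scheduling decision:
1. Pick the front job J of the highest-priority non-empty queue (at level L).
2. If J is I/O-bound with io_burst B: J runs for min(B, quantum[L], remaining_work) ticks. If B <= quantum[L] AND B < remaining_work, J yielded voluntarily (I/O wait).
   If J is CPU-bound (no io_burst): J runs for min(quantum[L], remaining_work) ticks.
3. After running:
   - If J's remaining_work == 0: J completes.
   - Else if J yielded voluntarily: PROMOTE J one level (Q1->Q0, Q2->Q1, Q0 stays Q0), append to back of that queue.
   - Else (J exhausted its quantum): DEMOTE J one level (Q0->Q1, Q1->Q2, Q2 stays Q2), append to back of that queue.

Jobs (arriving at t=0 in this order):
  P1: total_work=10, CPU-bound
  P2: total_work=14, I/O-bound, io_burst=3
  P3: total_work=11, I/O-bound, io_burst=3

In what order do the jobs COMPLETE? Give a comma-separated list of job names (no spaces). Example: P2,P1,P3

t=0-2: P1@Q0 runs 2, rem=8, quantum used, demote→Q1. Q0=[P2,P3] Q1=[P1] Q2=[]
t=2-4: P2@Q0 runs 2, rem=12, quantum used, demote→Q1. Q0=[P3] Q1=[P1,P2] Q2=[]
t=4-6: P3@Q0 runs 2, rem=9, quantum used, demote→Q1. Q0=[] Q1=[P1,P2,P3] Q2=[]
t=6-12: P1@Q1 runs 6, rem=2, quantum used, demote→Q2. Q0=[] Q1=[P2,P3] Q2=[P1]
t=12-15: P2@Q1 runs 3, rem=9, I/O yield, promote→Q0. Q0=[P2] Q1=[P3] Q2=[P1]
t=15-17: P2@Q0 runs 2, rem=7, quantum used, demote→Q1. Q0=[] Q1=[P3,P2] Q2=[P1]
t=17-20: P3@Q1 runs 3, rem=6, I/O yield, promote→Q0. Q0=[P3] Q1=[P2] Q2=[P1]
t=20-22: P3@Q0 runs 2, rem=4, quantum used, demote→Q1. Q0=[] Q1=[P2,P3] Q2=[P1]
t=22-25: P2@Q1 runs 3, rem=4, I/O yield, promote→Q0. Q0=[P2] Q1=[P3] Q2=[P1]
t=25-27: P2@Q0 runs 2, rem=2, quantum used, demote→Q1. Q0=[] Q1=[P3,P2] Q2=[P1]
t=27-30: P3@Q1 runs 3, rem=1, I/O yield, promote→Q0. Q0=[P3] Q1=[P2] Q2=[P1]
t=30-31: P3@Q0 runs 1, rem=0, completes. Q0=[] Q1=[P2] Q2=[P1]
t=31-33: P2@Q1 runs 2, rem=0, completes. Q0=[] Q1=[] Q2=[P1]
t=33-35: P1@Q2 runs 2, rem=0, completes. Q0=[] Q1=[] Q2=[]

Answer: P3,P2,P1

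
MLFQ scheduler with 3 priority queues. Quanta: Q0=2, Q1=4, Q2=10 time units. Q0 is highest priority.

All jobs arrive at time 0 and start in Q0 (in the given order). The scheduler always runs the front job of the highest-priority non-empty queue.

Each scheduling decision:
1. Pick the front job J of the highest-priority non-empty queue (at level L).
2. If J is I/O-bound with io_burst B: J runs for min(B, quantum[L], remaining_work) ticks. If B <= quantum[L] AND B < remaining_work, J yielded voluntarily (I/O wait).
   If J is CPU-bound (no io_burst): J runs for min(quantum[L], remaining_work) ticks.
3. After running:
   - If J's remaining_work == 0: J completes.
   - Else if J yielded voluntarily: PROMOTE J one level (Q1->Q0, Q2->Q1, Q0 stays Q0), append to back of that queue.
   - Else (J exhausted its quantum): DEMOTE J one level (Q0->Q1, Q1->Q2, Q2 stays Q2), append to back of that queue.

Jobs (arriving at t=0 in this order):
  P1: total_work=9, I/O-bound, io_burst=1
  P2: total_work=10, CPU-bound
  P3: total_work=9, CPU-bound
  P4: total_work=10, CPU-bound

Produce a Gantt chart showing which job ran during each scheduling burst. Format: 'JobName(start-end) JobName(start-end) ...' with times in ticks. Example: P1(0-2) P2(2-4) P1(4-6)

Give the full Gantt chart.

t=0-1: P1@Q0 runs 1, rem=8, I/O yield, promote→Q0. Q0=[P2,P3,P4,P1] Q1=[] Q2=[]
t=1-3: P2@Q0 runs 2, rem=8, quantum used, demote→Q1. Q0=[P3,P4,P1] Q1=[P2] Q2=[]
t=3-5: P3@Q0 runs 2, rem=7, quantum used, demote→Q1. Q0=[P4,P1] Q1=[P2,P3] Q2=[]
t=5-7: P4@Q0 runs 2, rem=8, quantum used, demote→Q1. Q0=[P1] Q1=[P2,P3,P4] Q2=[]
t=7-8: P1@Q0 runs 1, rem=7, I/O yield, promote→Q0. Q0=[P1] Q1=[P2,P3,P4] Q2=[]
t=8-9: P1@Q0 runs 1, rem=6, I/O yield, promote→Q0. Q0=[P1] Q1=[P2,P3,P4] Q2=[]
t=9-10: P1@Q0 runs 1, rem=5, I/O yield, promote→Q0. Q0=[P1] Q1=[P2,P3,P4] Q2=[]
t=10-11: P1@Q0 runs 1, rem=4, I/O yield, promote→Q0. Q0=[P1] Q1=[P2,P3,P4] Q2=[]
t=11-12: P1@Q0 runs 1, rem=3, I/O yield, promote→Q0. Q0=[P1] Q1=[P2,P3,P4] Q2=[]
t=12-13: P1@Q0 runs 1, rem=2, I/O yield, promote→Q0. Q0=[P1] Q1=[P2,P3,P4] Q2=[]
t=13-14: P1@Q0 runs 1, rem=1, I/O yield, promote→Q0. Q0=[P1] Q1=[P2,P3,P4] Q2=[]
t=14-15: P1@Q0 runs 1, rem=0, completes. Q0=[] Q1=[P2,P3,P4] Q2=[]
t=15-19: P2@Q1 runs 4, rem=4, quantum used, demote→Q2. Q0=[] Q1=[P3,P4] Q2=[P2]
t=19-23: P3@Q1 runs 4, rem=3, quantum used, demote→Q2. Q0=[] Q1=[P4] Q2=[P2,P3]
t=23-27: P4@Q1 runs 4, rem=4, quantum used, demote→Q2. Q0=[] Q1=[] Q2=[P2,P3,P4]
t=27-31: P2@Q2 runs 4, rem=0, completes. Q0=[] Q1=[] Q2=[P3,P4]
t=31-34: P3@Q2 runs 3, rem=0, completes. Q0=[] Q1=[] Q2=[P4]
t=34-38: P4@Q2 runs 4, rem=0, completes. Q0=[] Q1=[] Q2=[]

Answer: P1(0-1) P2(1-3) P3(3-5) P4(5-7) P1(7-8) P1(8-9) P1(9-10) P1(10-11) P1(11-12) P1(12-13) P1(13-14) P1(14-15) P2(15-19) P3(19-23) P4(23-27) P2(27-31) P3(31-34) P4(34-38)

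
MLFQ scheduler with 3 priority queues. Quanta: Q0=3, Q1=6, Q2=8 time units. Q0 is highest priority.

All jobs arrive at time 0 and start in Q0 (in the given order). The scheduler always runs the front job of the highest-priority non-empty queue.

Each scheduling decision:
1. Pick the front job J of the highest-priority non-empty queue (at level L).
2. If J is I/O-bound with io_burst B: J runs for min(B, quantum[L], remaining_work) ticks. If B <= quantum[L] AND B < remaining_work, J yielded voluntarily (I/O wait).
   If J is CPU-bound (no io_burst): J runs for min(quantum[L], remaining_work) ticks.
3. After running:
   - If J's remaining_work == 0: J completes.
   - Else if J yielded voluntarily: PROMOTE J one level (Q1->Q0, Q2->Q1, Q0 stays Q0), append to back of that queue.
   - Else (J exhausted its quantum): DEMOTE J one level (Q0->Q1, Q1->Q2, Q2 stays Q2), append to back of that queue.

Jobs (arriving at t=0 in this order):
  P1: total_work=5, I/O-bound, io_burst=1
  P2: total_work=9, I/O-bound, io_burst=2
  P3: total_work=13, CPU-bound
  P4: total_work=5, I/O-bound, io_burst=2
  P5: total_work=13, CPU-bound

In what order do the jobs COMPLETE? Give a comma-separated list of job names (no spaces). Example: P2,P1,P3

Answer: P4,P1,P2,P3,P5

Derivation:
t=0-1: P1@Q0 runs 1, rem=4, I/O yield, promote→Q0. Q0=[P2,P3,P4,P5,P1] Q1=[] Q2=[]
t=1-3: P2@Q0 runs 2, rem=7, I/O yield, promote→Q0. Q0=[P3,P4,P5,P1,P2] Q1=[] Q2=[]
t=3-6: P3@Q0 runs 3, rem=10, quantum used, demote→Q1. Q0=[P4,P5,P1,P2] Q1=[P3] Q2=[]
t=6-8: P4@Q0 runs 2, rem=3, I/O yield, promote→Q0. Q0=[P5,P1,P2,P4] Q1=[P3] Q2=[]
t=8-11: P5@Q0 runs 3, rem=10, quantum used, demote→Q1. Q0=[P1,P2,P4] Q1=[P3,P5] Q2=[]
t=11-12: P1@Q0 runs 1, rem=3, I/O yield, promote→Q0. Q0=[P2,P4,P1] Q1=[P3,P5] Q2=[]
t=12-14: P2@Q0 runs 2, rem=5, I/O yield, promote→Q0. Q0=[P4,P1,P2] Q1=[P3,P5] Q2=[]
t=14-16: P4@Q0 runs 2, rem=1, I/O yield, promote→Q0. Q0=[P1,P2,P4] Q1=[P3,P5] Q2=[]
t=16-17: P1@Q0 runs 1, rem=2, I/O yield, promote→Q0. Q0=[P2,P4,P1] Q1=[P3,P5] Q2=[]
t=17-19: P2@Q0 runs 2, rem=3, I/O yield, promote→Q0. Q0=[P4,P1,P2] Q1=[P3,P5] Q2=[]
t=19-20: P4@Q0 runs 1, rem=0, completes. Q0=[P1,P2] Q1=[P3,P5] Q2=[]
t=20-21: P1@Q0 runs 1, rem=1, I/O yield, promote→Q0. Q0=[P2,P1] Q1=[P3,P5] Q2=[]
t=21-23: P2@Q0 runs 2, rem=1, I/O yield, promote→Q0. Q0=[P1,P2] Q1=[P3,P5] Q2=[]
t=23-24: P1@Q0 runs 1, rem=0, completes. Q0=[P2] Q1=[P3,P5] Q2=[]
t=24-25: P2@Q0 runs 1, rem=0, completes. Q0=[] Q1=[P3,P5] Q2=[]
t=25-31: P3@Q1 runs 6, rem=4, quantum used, demote→Q2. Q0=[] Q1=[P5] Q2=[P3]
t=31-37: P5@Q1 runs 6, rem=4, quantum used, demote→Q2. Q0=[] Q1=[] Q2=[P3,P5]
t=37-41: P3@Q2 runs 4, rem=0, completes. Q0=[] Q1=[] Q2=[P5]
t=41-45: P5@Q2 runs 4, rem=0, completes. Q0=[] Q1=[] Q2=[]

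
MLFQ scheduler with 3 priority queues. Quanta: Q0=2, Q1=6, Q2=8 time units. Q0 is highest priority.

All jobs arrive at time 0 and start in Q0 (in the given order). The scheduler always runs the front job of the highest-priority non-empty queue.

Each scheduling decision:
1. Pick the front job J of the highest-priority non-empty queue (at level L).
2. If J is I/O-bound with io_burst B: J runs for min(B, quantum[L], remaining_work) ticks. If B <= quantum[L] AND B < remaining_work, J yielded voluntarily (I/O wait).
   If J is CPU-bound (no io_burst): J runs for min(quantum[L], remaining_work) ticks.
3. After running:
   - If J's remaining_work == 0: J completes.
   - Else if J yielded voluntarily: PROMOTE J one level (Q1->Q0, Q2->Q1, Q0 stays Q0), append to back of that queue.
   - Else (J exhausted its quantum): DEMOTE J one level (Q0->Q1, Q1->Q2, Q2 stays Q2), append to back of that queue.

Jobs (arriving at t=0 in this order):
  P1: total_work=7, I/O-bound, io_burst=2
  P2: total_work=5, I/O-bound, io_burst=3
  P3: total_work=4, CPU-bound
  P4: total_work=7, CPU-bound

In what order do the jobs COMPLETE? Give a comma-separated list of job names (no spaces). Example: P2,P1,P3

t=0-2: P1@Q0 runs 2, rem=5, I/O yield, promote→Q0. Q0=[P2,P3,P4,P1] Q1=[] Q2=[]
t=2-4: P2@Q0 runs 2, rem=3, quantum used, demote→Q1. Q0=[P3,P4,P1] Q1=[P2] Q2=[]
t=4-6: P3@Q0 runs 2, rem=2, quantum used, demote→Q1. Q0=[P4,P1] Q1=[P2,P3] Q2=[]
t=6-8: P4@Q0 runs 2, rem=5, quantum used, demote→Q1. Q0=[P1] Q1=[P2,P3,P4] Q2=[]
t=8-10: P1@Q0 runs 2, rem=3, I/O yield, promote→Q0. Q0=[P1] Q1=[P2,P3,P4] Q2=[]
t=10-12: P1@Q0 runs 2, rem=1, I/O yield, promote→Q0. Q0=[P1] Q1=[P2,P3,P4] Q2=[]
t=12-13: P1@Q0 runs 1, rem=0, completes. Q0=[] Q1=[P2,P3,P4] Q2=[]
t=13-16: P2@Q1 runs 3, rem=0, completes. Q0=[] Q1=[P3,P4] Q2=[]
t=16-18: P3@Q1 runs 2, rem=0, completes. Q0=[] Q1=[P4] Q2=[]
t=18-23: P4@Q1 runs 5, rem=0, completes. Q0=[] Q1=[] Q2=[]

Answer: P1,P2,P3,P4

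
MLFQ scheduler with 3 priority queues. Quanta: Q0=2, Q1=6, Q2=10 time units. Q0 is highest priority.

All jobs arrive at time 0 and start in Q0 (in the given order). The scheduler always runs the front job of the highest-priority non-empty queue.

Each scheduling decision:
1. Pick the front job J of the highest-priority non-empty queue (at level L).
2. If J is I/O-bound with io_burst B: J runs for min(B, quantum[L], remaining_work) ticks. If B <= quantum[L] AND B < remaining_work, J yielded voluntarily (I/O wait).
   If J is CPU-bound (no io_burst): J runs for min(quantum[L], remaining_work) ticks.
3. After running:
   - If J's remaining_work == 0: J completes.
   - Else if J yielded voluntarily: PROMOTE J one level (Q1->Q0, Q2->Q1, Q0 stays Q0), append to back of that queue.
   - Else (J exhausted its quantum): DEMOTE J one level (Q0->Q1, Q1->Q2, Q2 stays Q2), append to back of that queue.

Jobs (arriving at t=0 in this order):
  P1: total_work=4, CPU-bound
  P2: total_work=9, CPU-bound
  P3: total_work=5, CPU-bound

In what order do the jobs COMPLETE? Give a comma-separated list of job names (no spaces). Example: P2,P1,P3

t=0-2: P1@Q0 runs 2, rem=2, quantum used, demote→Q1. Q0=[P2,P3] Q1=[P1] Q2=[]
t=2-4: P2@Q0 runs 2, rem=7, quantum used, demote→Q1. Q0=[P3] Q1=[P1,P2] Q2=[]
t=4-6: P3@Q0 runs 2, rem=3, quantum used, demote→Q1. Q0=[] Q1=[P1,P2,P3] Q2=[]
t=6-8: P1@Q1 runs 2, rem=0, completes. Q0=[] Q1=[P2,P3] Q2=[]
t=8-14: P2@Q1 runs 6, rem=1, quantum used, demote→Q2. Q0=[] Q1=[P3] Q2=[P2]
t=14-17: P3@Q1 runs 3, rem=0, completes. Q0=[] Q1=[] Q2=[P2]
t=17-18: P2@Q2 runs 1, rem=0, completes. Q0=[] Q1=[] Q2=[]

Answer: P1,P3,P2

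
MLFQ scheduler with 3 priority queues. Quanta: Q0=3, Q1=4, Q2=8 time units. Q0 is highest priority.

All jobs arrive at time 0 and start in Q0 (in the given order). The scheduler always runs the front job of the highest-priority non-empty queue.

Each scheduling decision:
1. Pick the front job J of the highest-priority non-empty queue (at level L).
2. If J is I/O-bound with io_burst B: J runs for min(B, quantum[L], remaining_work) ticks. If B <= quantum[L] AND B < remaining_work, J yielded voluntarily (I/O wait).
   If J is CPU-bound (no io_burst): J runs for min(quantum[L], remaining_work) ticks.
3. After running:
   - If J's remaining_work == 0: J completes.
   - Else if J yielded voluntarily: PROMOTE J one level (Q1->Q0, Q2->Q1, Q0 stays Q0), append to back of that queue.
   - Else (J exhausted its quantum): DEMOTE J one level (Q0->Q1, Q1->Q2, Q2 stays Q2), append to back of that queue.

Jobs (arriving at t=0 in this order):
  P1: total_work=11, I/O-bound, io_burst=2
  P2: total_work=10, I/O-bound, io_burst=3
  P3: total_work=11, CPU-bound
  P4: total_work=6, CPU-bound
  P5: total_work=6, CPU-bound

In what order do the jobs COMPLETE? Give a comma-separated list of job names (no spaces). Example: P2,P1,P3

t=0-2: P1@Q0 runs 2, rem=9, I/O yield, promote→Q0. Q0=[P2,P3,P4,P5,P1] Q1=[] Q2=[]
t=2-5: P2@Q0 runs 3, rem=7, I/O yield, promote→Q0. Q0=[P3,P4,P5,P1,P2] Q1=[] Q2=[]
t=5-8: P3@Q0 runs 3, rem=8, quantum used, demote→Q1. Q0=[P4,P5,P1,P2] Q1=[P3] Q2=[]
t=8-11: P4@Q0 runs 3, rem=3, quantum used, demote→Q1. Q0=[P5,P1,P2] Q1=[P3,P4] Q2=[]
t=11-14: P5@Q0 runs 3, rem=3, quantum used, demote→Q1. Q0=[P1,P2] Q1=[P3,P4,P5] Q2=[]
t=14-16: P1@Q0 runs 2, rem=7, I/O yield, promote→Q0. Q0=[P2,P1] Q1=[P3,P4,P5] Q2=[]
t=16-19: P2@Q0 runs 3, rem=4, I/O yield, promote→Q0. Q0=[P1,P2] Q1=[P3,P4,P5] Q2=[]
t=19-21: P1@Q0 runs 2, rem=5, I/O yield, promote→Q0. Q0=[P2,P1] Q1=[P3,P4,P5] Q2=[]
t=21-24: P2@Q0 runs 3, rem=1, I/O yield, promote→Q0. Q0=[P1,P2] Q1=[P3,P4,P5] Q2=[]
t=24-26: P1@Q0 runs 2, rem=3, I/O yield, promote→Q0. Q0=[P2,P1] Q1=[P3,P4,P5] Q2=[]
t=26-27: P2@Q0 runs 1, rem=0, completes. Q0=[P1] Q1=[P3,P4,P5] Q2=[]
t=27-29: P1@Q0 runs 2, rem=1, I/O yield, promote→Q0. Q0=[P1] Q1=[P3,P4,P5] Q2=[]
t=29-30: P1@Q0 runs 1, rem=0, completes. Q0=[] Q1=[P3,P4,P5] Q2=[]
t=30-34: P3@Q1 runs 4, rem=4, quantum used, demote→Q2. Q0=[] Q1=[P4,P5] Q2=[P3]
t=34-37: P4@Q1 runs 3, rem=0, completes. Q0=[] Q1=[P5] Q2=[P3]
t=37-40: P5@Q1 runs 3, rem=0, completes. Q0=[] Q1=[] Q2=[P3]
t=40-44: P3@Q2 runs 4, rem=0, completes. Q0=[] Q1=[] Q2=[]

Answer: P2,P1,P4,P5,P3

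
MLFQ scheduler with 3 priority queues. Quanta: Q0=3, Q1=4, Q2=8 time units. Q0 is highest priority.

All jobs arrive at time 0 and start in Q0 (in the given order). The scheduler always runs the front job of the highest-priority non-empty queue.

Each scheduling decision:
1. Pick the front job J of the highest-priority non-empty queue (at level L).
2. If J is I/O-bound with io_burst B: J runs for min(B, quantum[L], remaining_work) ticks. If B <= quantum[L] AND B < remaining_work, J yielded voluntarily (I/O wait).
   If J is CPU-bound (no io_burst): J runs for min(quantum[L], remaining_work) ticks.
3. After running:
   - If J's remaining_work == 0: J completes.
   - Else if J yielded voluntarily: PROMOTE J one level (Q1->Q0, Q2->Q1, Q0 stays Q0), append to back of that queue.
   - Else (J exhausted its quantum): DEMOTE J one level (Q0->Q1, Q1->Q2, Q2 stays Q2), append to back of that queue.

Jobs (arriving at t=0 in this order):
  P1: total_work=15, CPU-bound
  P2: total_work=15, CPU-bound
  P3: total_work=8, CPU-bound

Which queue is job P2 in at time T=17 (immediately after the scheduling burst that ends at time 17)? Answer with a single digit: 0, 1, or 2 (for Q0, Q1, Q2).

t=0-3: P1@Q0 runs 3, rem=12, quantum used, demote→Q1. Q0=[P2,P3] Q1=[P1] Q2=[]
t=3-6: P2@Q0 runs 3, rem=12, quantum used, demote→Q1. Q0=[P3] Q1=[P1,P2] Q2=[]
t=6-9: P3@Q0 runs 3, rem=5, quantum used, demote→Q1. Q0=[] Q1=[P1,P2,P3] Q2=[]
t=9-13: P1@Q1 runs 4, rem=8, quantum used, demote→Q2. Q0=[] Q1=[P2,P3] Q2=[P1]
t=13-17: P2@Q1 runs 4, rem=8, quantum used, demote→Q2. Q0=[] Q1=[P3] Q2=[P1,P2]
t=17-21: P3@Q1 runs 4, rem=1, quantum used, demote→Q2. Q0=[] Q1=[] Q2=[P1,P2,P3]
t=21-29: P1@Q2 runs 8, rem=0, completes. Q0=[] Q1=[] Q2=[P2,P3]
t=29-37: P2@Q2 runs 8, rem=0, completes. Q0=[] Q1=[] Q2=[P3]
t=37-38: P3@Q2 runs 1, rem=0, completes. Q0=[] Q1=[] Q2=[]

Answer: 2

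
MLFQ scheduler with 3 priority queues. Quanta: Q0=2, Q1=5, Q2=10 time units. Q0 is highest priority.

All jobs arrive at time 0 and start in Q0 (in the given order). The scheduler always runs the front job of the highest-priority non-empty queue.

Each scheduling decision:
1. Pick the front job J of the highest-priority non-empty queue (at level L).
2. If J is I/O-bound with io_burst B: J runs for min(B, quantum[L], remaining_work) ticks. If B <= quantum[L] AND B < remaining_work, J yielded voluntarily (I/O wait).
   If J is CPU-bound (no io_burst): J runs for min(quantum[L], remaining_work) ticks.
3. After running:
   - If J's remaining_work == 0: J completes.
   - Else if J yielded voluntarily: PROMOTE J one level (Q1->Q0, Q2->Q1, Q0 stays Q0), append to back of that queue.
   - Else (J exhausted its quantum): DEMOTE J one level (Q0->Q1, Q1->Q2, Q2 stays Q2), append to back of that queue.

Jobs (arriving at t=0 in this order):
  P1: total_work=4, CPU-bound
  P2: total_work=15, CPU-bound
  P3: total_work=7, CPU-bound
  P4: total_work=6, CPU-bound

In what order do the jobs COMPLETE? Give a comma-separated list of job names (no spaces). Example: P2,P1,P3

Answer: P1,P3,P4,P2

Derivation:
t=0-2: P1@Q0 runs 2, rem=2, quantum used, demote→Q1. Q0=[P2,P3,P4] Q1=[P1] Q2=[]
t=2-4: P2@Q0 runs 2, rem=13, quantum used, demote→Q1. Q0=[P3,P4] Q1=[P1,P2] Q2=[]
t=4-6: P3@Q0 runs 2, rem=5, quantum used, demote→Q1. Q0=[P4] Q1=[P1,P2,P3] Q2=[]
t=6-8: P4@Q0 runs 2, rem=4, quantum used, demote→Q1. Q0=[] Q1=[P1,P2,P3,P4] Q2=[]
t=8-10: P1@Q1 runs 2, rem=0, completes. Q0=[] Q1=[P2,P3,P4] Q2=[]
t=10-15: P2@Q1 runs 5, rem=8, quantum used, demote→Q2. Q0=[] Q1=[P3,P4] Q2=[P2]
t=15-20: P3@Q1 runs 5, rem=0, completes. Q0=[] Q1=[P4] Q2=[P2]
t=20-24: P4@Q1 runs 4, rem=0, completes. Q0=[] Q1=[] Q2=[P2]
t=24-32: P2@Q2 runs 8, rem=0, completes. Q0=[] Q1=[] Q2=[]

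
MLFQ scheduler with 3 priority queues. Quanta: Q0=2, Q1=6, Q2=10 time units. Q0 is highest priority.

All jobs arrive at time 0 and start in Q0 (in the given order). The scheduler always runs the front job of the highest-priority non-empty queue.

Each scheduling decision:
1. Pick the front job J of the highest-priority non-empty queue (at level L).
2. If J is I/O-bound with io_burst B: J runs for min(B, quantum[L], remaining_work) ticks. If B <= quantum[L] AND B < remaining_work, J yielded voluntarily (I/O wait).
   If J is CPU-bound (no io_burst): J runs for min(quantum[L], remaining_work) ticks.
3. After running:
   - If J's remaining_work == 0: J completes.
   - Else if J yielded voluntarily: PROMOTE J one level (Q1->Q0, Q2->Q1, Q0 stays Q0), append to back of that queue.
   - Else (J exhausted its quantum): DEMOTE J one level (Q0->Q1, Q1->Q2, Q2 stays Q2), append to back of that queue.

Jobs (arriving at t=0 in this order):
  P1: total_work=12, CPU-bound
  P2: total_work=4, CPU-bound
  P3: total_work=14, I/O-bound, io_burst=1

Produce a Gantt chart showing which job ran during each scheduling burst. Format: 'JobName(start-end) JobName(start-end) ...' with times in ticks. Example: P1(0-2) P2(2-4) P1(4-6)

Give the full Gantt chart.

Answer: P1(0-2) P2(2-4) P3(4-5) P3(5-6) P3(6-7) P3(7-8) P3(8-9) P3(9-10) P3(10-11) P3(11-12) P3(12-13) P3(13-14) P3(14-15) P3(15-16) P3(16-17) P3(17-18) P1(18-24) P2(24-26) P1(26-30)

Derivation:
t=0-2: P1@Q0 runs 2, rem=10, quantum used, demote→Q1. Q0=[P2,P3] Q1=[P1] Q2=[]
t=2-4: P2@Q0 runs 2, rem=2, quantum used, demote→Q1. Q0=[P3] Q1=[P1,P2] Q2=[]
t=4-5: P3@Q0 runs 1, rem=13, I/O yield, promote→Q0. Q0=[P3] Q1=[P1,P2] Q2=[]
t=5-6: P3@Q0 runs 1, rem=12, I/O yield, promote→Q0. Q0=[P3] Q1=[P1,P2] Q2=[]
t=6-7: P3@Q0 runs 1, rem=11, I/O yield, promote→Q0. Q0=[P3] Q1=[P1,P2] Q2=[]
t=7-8: P3@Q0 runs 1, rem=10, I/O yield, promote→Q0. Q0=[P3] Q1=[P1,P2] Q2=[]
t=8-9: P3@Q0 runs 1, rem=9, I/O yield, promote→Q0. Q0=[P3] Q1=[P1,P2] Q2=[]
t=9-10: P3@Q0 runs 1, rem=8, I/O yield, promote→Q0. Q0=[P3] Q1=[P1,P2] Q2=[]
t=10-11: P3@Q0 runs 1, rem=7, I/O yield, promote→Q0. Q0=[P3] Q1=[P1,P2] Q2=[]
t=11-12: P3@Q0 runs 1, rem=6, I/O yield, promote→Q0. Q0=[P3] Q1=[P1,P2] Q2=[]
t=12-13: P3@Q0 runs 1, rem=5, I/O yield, promote→Q0. Q0=[P3] Q1=[P1,P2] Q2=[]
t=13-14: P3@Q0 runs 1, rem=4, I/O yield, promote→Q0. Q0=[P3] Q1=[P1,P2] Q2=[]
t=14-15: P3@Q0 runs 1, rem=3, I/O yield, promote→Q0. Q0=[P3] Q1=[P1,P2] Q2=[]
t=15-16: P3@Q0 runs 1, rem=2, I/O yield, promote→Q0. Q0=[P3] Q1=[P1,P2] Q2=[]
t=16-17: P3@Q0 runs 1, rem=1, I/O yield, promote→Q0. Q0=[P3] Q1=[P1,P2] Q2=[]
t=17-18: P3@Q0 runs 1, rem=0, completes. Q0=[] Q1=[P1,P2] Q2=[]
t=18-24: P1@Q1 runs 6, rem=4, quantum used, demote→Q2. Q0=[] Q1=[P2] Q2=[P1]
t=24-26: P2@Q1 runs 2, rem=0, completes. Q0=[] Q1=[] Q2=[P1]
t=26-30: P1@Q2 runs 4, rem=0, completes. Q0=[] Q1=[] Q2=[]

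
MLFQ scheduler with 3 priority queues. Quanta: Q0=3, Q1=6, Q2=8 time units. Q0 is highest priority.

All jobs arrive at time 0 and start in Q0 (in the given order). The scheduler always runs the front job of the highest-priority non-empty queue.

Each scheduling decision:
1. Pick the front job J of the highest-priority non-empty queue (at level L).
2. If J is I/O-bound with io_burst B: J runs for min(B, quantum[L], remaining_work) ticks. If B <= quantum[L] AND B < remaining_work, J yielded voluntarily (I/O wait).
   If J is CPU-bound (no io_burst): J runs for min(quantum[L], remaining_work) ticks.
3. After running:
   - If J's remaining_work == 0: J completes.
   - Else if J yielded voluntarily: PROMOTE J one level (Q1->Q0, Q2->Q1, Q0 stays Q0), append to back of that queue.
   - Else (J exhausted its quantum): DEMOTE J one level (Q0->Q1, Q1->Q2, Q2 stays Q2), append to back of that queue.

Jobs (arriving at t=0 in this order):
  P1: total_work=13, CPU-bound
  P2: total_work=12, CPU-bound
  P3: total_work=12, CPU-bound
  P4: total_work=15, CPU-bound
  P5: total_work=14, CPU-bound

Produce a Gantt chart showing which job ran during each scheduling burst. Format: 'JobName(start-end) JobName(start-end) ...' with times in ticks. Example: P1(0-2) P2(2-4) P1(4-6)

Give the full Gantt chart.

Answer: P1(0-3) P2(3-6) P3(6-9) P4(9-12) P5(12-15) P1(15-21) P2(21-27) P3(27-33) P4(33-39) P5(39-45) P1(45-49) P2(49-52) P3(52-55) P4(55-61) P5(61-66)

Derivation:
t=0-3: P1@Q0 runs 3, rem=10, quantum used, demote→Q1. Q0=[P2,P3,P4,P5] Q1=[P1] Q2=[]
t=3-6: P2@Q0 runs 3, rem=9, quantum used, demote→Q1. Q0=[P3,P4,P5] Q1=[P1,P2] Q2=[]
t=6-9: P3@Q0 runs 3, rem=9, quantum used, demote→Q1. Q0=[P4,P5] Q1=[P1,P2,P3] Q2=[]
t=9-12: P4@Q0 runs 3, rem=12, quantum used, demote→Q1. Q0=[P5] Q1=[P1,P2,P3,P4] Q2=[]
t=12-15: P5@Q0 runs 3, rem=11, quantum used, demote→Q1. Q0=[] Q1=[P1,P2,P3,P4,P5] Q2=[]
t=15-21: P1@Q1 runs 6, rem=4, quantum used, demote→Q2. Q0=[] Q1=[P2,P3,P4,P5] Q2=[P1]
t=21-27: P2@Q1 runs 6, rem=3, quantum used, demote→Q2. Q0=[] Q1=[P3,P4,P5] Q2=[P1,P2]
t=27-33: P3@Q1 runs 6, rem=3, quantum used, demote→Q2. Q0=[] Q1=[P4,P5] Q2=[P1,P2,P3]
t=33-39: P4@Q1 runs 6, rem=6, quantum used, demote→Q2. Q0=[] Q1=[P5] Q2=[P1,P2,P3,P4]
t=39-45: P5@Q1 runs 6, rem=5, quantum used, demote→Q2. Q0=[] Q1=[] Q2=[P1,P2,P3,P4,P5]
t=45-49: P1@Q2 runs 4, rem=0, completes. Q0=[] Q1=[] Q2=[P2,P3,P4,P5]
t=49-52: P2@Q2 runs 3, rem=0, completes. Q0=[] Q1=[] Q2=[P3,P4,P5]
t=52-55: P3@Q2 runs 3, rem=0, completes. Q0=[] Q1=[] Q2=[P4,P5]
t=55-61: P4@Q2 runs 6, rem=0, completes. Q0=[] Q1=[] Q2=[P5]
t=61-66: P5@Q2 runs 5, rem=0, completes. Q0=[] Q1=[] Q2=[]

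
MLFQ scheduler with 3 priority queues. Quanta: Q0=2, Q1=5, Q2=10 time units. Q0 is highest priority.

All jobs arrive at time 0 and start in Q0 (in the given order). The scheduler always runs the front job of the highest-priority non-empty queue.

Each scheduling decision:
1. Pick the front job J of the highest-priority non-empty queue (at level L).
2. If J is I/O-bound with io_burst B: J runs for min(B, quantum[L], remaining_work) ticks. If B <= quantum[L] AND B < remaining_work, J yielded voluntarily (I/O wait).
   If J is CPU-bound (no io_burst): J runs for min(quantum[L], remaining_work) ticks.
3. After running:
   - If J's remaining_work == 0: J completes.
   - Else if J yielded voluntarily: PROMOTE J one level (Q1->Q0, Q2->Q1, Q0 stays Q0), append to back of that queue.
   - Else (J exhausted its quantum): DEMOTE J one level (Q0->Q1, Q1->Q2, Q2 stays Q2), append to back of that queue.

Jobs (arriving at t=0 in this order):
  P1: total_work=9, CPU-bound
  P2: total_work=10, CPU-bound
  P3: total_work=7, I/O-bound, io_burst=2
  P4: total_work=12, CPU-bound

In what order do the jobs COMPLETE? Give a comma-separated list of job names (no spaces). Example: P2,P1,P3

Answer: P3,P1,P2,P4

Derivation:
t=0-2: P1@Q0 runs 2, rem=7, quantum used, demote→Q1. Q0=[P2,P3,P4] Q1=[P1] Q2=[]
t=2-4: P2@Q0 runs 2, rem=8, quantum used, demote→Q1. Q0=[P3,P4] Q1=[P1,P2] Q2=[]
t=4-6: P3@Q0 runs 2, rem=5, I/O yield, promote→Q0. Q0=[P4,P3] Q1=[P1,P2] Q2=[]
t=6-8: P4@Q0 runs 2, rem=10, quantum used, demote→Q1. Q0=[P3] Q1=[P1,P2,P4] Q2=[]
t=8-10: P3@Q0 runs 2, rem=3, I/O yield, promote→Q0. Q0=[P3] Q1=[P1,P2,P4] Q2=[]
t=10-12: P3@Q0 runs 2, rem=1, I/O yield, promote→Q0. Q0=[P3] Q1=[P1,P2,P4] Q2=[]
t=12-13: P3@Q0 runs 1, rem=0, completes. Q0=[] Q1=[P1,P2,P4] Q2=[]
t=13-18: P1@Q1 runs 5, rem=2, quantum used, demote→Q2. Q0=[] Q1=[P2,P4] Q2=[P1]
t=18-23: P2@Q1 runs 5, rem=3, quantum used, demote→Q2. Q0=[] Q1=[P4] Q2=[P1,P2]
t=23-28: P4@Q1 runs 5, rem=5, quantum used, demote→Q2. Q0=[] Q1=[] Q2=[P1,P2,P4]
t=28-30: P1@Q2 runs 2, rem=0, completes. Q0=[] Q1=[] Q2=[P2,P4]
t=30-33: P2@Q2 runs 3, rem=0, completes. Q0=[] Q1=[] Q2=[P4]
t=33-38: P4@Q2 runs 5, rem=0, completes. Q0=[] Q1=[] Q2=[]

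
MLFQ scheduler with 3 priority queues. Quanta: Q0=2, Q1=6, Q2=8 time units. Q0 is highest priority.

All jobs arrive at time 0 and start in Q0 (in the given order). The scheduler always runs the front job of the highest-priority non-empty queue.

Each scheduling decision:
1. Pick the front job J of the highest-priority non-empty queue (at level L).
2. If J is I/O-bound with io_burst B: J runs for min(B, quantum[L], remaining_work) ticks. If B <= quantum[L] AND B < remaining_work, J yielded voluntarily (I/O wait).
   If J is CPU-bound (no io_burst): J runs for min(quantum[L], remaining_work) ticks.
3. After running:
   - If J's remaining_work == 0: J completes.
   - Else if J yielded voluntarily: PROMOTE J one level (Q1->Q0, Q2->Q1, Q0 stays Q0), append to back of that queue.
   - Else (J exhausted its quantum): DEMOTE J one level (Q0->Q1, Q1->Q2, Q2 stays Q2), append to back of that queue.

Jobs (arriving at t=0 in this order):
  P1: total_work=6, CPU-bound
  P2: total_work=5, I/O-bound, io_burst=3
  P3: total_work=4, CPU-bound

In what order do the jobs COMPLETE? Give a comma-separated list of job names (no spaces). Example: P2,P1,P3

Answer: P1,P2,P3

Derivation:
t=0-2: P1@Q0 runs 2, rem=4, quantum used, demote→Q1. Q0=[P2,P3] Q1=[P1] Q2=[]
t=2-4: P2@Q0 runs 2, rem=3, quantum used, demote→Q1. Q0=[P3] Q1=[P1,P2] Q2=[]
t=4-6: P3@Q0 runs 2, rem=2, quantum used, demote→Q1. Q0=[] Q1=[P1,P2,P3] Q2=[]
t=6-10: P1@Q1 runs 4, rem=0, completes. Q0=[] Q1=[P2,P3] Q2=[]
t=10-13: P2@Q1 runs 3, rem=0, completes. Q0=[] Q1=[P3] Q2=[]
t=13-15: P3@Q1 runs 2, rem=0, completes. Q0=[] Q1=[] Q2=[]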